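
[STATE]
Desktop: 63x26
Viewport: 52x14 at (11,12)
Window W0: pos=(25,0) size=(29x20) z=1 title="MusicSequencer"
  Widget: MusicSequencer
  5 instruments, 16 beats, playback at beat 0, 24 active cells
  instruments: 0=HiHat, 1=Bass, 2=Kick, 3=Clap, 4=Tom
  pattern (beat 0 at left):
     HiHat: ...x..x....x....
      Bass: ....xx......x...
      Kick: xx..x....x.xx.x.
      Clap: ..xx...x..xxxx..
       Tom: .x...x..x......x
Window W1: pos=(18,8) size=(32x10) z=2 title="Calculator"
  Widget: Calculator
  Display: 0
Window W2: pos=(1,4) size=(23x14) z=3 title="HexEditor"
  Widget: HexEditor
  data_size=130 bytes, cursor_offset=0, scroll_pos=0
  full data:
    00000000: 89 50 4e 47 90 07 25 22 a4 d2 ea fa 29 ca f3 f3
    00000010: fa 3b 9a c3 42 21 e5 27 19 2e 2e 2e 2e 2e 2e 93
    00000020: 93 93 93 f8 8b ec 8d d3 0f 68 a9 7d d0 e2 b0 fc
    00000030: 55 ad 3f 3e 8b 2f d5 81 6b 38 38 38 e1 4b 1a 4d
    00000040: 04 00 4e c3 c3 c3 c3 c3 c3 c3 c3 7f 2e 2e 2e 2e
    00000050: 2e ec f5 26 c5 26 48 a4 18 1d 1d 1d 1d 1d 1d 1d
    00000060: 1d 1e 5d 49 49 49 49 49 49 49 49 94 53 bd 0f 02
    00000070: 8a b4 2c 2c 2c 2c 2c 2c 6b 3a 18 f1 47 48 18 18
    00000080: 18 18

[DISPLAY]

 2e ec f5 26┃───┬───┬───┐             ┃   ┃         
 1d 1e 5d 49┃ 8 │ 9 │ ÷ │             ┃   ┃         
 8a b4 2c 2c┃───┼───┼───┤             ┃   ┃         
 18 18      ┃ 5 │ 6 │ × │             ┃   ┃         
            ┃───┴───┴───┘             ┃   ┃         
━━━━━━━━━━━━┛━━━━━━━━━━━━━━━━━━━━━━━━━┛   ┃         
              ┃                           ┃         
              ┗━━━━━━━━━━━━━━━━━━━━━━━━━━━┛         
                                                    
                                                    
                                                    
                                                    
                                                    
                                                    


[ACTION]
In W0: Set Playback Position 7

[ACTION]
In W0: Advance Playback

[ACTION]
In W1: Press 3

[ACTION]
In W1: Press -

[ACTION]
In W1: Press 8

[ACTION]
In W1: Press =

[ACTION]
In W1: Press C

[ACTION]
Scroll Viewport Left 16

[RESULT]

 ┃00000050  2e ec f5 26┃───┬───┬───┐             ┃  
 ┃00000060  1d 1e 5d 49┃ 8 │ 9 │ ÷ │             ┃  
 ┃00000070  8a b4 2c 2c┃───┼───┼───┤             ┃  
 ┃00000080  18 18      ┃ 5 │ 6 │ × │             ┃  
 ┃                     ┃───┴───┴───┘             ┃  
 ┗━━━━━━━━━━━━━━━━━━━━━┛━━━━━━━━━━━━━━━━━━━━━━━━━┛  
                         ┃                          
                         ┗━━━━━━━━━━━━━━━━━━━━━━━━━━
                                                    
                                                    
                                                    
                                                    
                                                    
                                                    


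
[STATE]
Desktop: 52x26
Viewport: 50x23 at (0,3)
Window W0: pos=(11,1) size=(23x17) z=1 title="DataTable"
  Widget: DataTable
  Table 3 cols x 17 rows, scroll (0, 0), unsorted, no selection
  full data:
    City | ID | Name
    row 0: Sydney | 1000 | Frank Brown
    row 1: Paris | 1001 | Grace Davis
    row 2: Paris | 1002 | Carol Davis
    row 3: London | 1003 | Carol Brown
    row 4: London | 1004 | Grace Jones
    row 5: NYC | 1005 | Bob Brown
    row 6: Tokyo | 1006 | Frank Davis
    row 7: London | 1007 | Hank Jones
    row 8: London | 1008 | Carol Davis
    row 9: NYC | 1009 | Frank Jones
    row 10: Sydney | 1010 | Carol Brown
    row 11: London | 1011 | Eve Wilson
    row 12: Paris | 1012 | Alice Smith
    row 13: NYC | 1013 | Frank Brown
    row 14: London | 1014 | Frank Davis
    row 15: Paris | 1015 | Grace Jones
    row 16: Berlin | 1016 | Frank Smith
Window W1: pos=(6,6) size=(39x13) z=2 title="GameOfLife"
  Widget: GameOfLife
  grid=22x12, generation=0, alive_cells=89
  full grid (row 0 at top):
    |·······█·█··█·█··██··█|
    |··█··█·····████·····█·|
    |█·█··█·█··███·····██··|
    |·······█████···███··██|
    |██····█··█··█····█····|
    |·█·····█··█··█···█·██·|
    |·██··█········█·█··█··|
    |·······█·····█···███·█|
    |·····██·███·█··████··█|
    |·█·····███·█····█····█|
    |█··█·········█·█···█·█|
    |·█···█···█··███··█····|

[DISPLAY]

           ┠─────────────────────┨                
           ┃City  │ID  │Name     ┃                
           ┃──────┼────┼─────────┃                
      ┏━━━━━━━━━━━━━━━━━━━━━━━━━━━━━━━━━━━━━┓     
      ┃ GameOfLife                          ┃     
      ┠─────────────────────────────────────┨     
      ┃Gen: 0                               ┃     
      ┃█·█··█·█··███·····██··               ┃     
      ┃·······█████···███··██               ┃     
      ┃██····█··█··█····█····               ┃     
      ┃·█·····█··█··█···█·██·               ┃     
      ┃·██··█········█·█··█··               ┃     
      ┃·······█·····█···███·█               ┃     
      ┃·····██·███·█··████··█               ┃     
      ┃·█·····███·█····█····█               ┃     
      ┗━━━━━━━━━━━━━━━━━━━━━━━━━━━━━━━━━━━━━┛     
                                                  
                                                  
                                                  
                                                  
                                                  
                                                  
                                                  


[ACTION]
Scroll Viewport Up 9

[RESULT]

                                                  
           ┏━━━━━━━━━━━━━━━━━━━━━┓                
           ┃ DataTable           ┃                
           ┠─────────────────────┨                
           ┃City  │ID  │Name     ┃                
           ┃──────┼────┼─────────┃                
      ┏━━━━━━━━━━━━━━━━━━━━━━━━━━━━━━━━━━━━━┓     
      ┃ GameOfLife                          ┃     
      ┠─────────────────────────────────────┨     
      ┃Gen: 0                               ┃     
      ┃█·█··█·█··███·····██··               ┃     
      ┃·······█████···███··██               ┃     
      ┃██····█··█··█····█····               ┃     
      ┃·█·····█··█··█···█·██·               ┃     
      ┃·██··█········█·█··█··               ┃     
      ┃·······█·····█···███·█               ┃     
      ┃·····██·███·█··████··█               ┃     
      ┃·█·····███·█····█····█               ┃     
      ┗━━━━━━━━━━━━━━━━━━━━━━━━━━━━━━━━━━━━━┛     
                                                  
                                                  
                                                  
                                                  


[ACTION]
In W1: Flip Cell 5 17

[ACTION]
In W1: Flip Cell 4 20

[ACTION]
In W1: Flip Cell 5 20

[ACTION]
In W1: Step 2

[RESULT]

                                                  
           ┏━━━━━━━━━━━━━━━━━━━━━┓                
           ┃ DataTable           ┃                
           ┠─────────────────────┨                
           ┃City  │ID  │Name     ┃                
           ┃──────┼────┼─────────┃                
      ┏━━━━━━━━━━━━━━━━━━━━━━━━━━━━━━━━━━━━━┓     
      ┃ GameOfLife                          ┃     
      ┠─────────────────────────────────────┨     
      ┃Gen: 2                               ┃     
      ┃██·····██·····█····█·█               ┃     
      ┃█·····██··············               ┃     
      ┃██····██········█·····               ┃     
      ┃█·█··███····███······█               ┃     
      ┃·····██·█···█·········               ┃     
      ┃·····█·█████···█···█··               ┃     
      ┃·····█···██····█··██··               ┃     
      ┃·█····██·█····█·█··█·█               ┃     
      ┗━━━━━━━━━━━━━━━━━━━━━━━━━━━━━━━━━━━━━┛     
                                                  
                                                  
                                                  
                                                  


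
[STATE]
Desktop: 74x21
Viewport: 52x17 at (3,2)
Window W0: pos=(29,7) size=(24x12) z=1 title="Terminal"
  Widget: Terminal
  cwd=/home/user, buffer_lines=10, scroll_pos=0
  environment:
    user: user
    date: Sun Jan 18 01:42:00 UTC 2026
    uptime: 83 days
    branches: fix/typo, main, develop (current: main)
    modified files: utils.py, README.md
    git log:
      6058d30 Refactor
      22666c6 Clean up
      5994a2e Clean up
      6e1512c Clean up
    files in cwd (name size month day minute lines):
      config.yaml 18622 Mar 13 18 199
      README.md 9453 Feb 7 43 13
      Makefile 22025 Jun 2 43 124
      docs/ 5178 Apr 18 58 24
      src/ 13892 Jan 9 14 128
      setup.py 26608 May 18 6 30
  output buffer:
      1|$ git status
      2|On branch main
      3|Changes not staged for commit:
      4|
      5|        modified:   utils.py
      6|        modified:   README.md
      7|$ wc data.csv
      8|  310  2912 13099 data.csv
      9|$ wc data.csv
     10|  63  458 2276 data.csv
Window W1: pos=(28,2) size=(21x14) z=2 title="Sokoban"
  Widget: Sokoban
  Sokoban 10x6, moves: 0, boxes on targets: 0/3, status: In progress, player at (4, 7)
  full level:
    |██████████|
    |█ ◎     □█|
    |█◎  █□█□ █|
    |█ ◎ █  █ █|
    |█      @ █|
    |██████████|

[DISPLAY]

                         ┏━━━━━━━━━━━━━━━━━━━┓      
                         ┃ Sokoban           ┃      
                         ┠───────────────────┨      
                         ┃██████████         ┃      
                         ┃█ ◎     □█         ┃      
                         ┃█◎  █□█□ █         ┃━━━┓  
                         ┃█ ◎ █  █ █         ┃   ┃  
                         ┃█      @ █         ┃───┨  
                         ┃██████████         ┃   ┃  
                         ┃Moves: 0  0/3      ┃   ┃  
                         ┃                   ┃for┃  
                         ┃                   ┃   ┃  
                         ┃                   ┃ ut┃  
                         ┗━━━━━━━━━━━━━━━━━━━┛ RE┃  
                          ┃$ wc data.csv         ┃  
                          ┃  310  2912 13099 data┃  
                          ┗━━━━━━━━━━━━━━━━━━━━━━┛  


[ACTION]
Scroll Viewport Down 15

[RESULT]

                         ┠───────────────────┨      
                         ┃██████████         ┃      
                         ┃█ ◎     □█         ┃      
                         ┃█◎  █□█□ █         ┃━━━┓  
                         ┃█ ◎ █  █ █         ┃   ┃  
                         ┃█      @ █         ┃───┨  
                         ┃██████████         ┃   ┃  
                         ┃Moves: 0  0/3      ┃   ┃  
                         ┃                   ┃for┃  
                         ┃                   ┃   ┃  
                         ┃                   ┃ ut┃  
                         ┗━━━━━━━━━━━━━━━━━━━┛ RE┃  
                          ┃$ wc data.csv         ┃  
                          ┃  310  2912 13099 data┃  
                          ┗━━━━━━━━━━━━━━━━━━━━━━┛  
                                                    
                                                    


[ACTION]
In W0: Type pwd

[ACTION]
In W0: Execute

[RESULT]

                         ┠───────────────────┨      
                         ┃██████████         ┃      
                         ┃█ ◎     □█         ┃      
                         ┃█◎  █□█□ █         ┃━━━┓  
                         ┃█ ◎ █  █ █         ┃   ┃  
                         ┃█      @ █         ┃───┨  
                         ┃██████████         ┃ RE┃  
                         ┃Moves: 0  0/3      ┃   ┃  
                         ┃                   ┃ata┃  
                         ┃                   ┃   ┃  
                         ┃                   ┃.cs┃  
                         ┗━━━━━━━━━━━━━━━━━━━┛   ┃  
                          ┃/home/user            ┃  
                          ┃$ █                   ┃  
                          ┗━━━━━━━━━━━━━━━━━━━━━━┛  
                                                    
                                                    


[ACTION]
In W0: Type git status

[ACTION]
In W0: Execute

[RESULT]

                         ┠───────────────────┨      
                         ┃██████████         ┃      
                         ┃█ ◎     □█         ┃      
                         ┃█◎  █□█□ █         ┃━━━┓  
                         ┃█ ◎ █  █ █         ┃   ┃  
                         ┃█      @ █         ┃───┨  
                         ┃██████████         ┃   ┃  
                         ┃Moves: 0  0/3      ┃   ┃  
                         ┃                   ┃   ┃  
                         ┃                   ┃for┃  
                         ┃                   ┃   ┃  
                         ┗━━━━━━━━━━━━━━━━━━━┛ ut┃  
                          ┃        modified:   RE┃  
                          ┃$ █                   ┃  
                          ┗━━━━━━━━━━━━━━━━━━━━━━┛  
                                                    
                                                    


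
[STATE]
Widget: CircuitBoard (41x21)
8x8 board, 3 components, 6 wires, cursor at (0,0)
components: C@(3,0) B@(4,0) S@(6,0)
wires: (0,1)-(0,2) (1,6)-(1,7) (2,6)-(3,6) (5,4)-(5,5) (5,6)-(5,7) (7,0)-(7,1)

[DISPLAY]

   0 1 2 3 4 5 6 7                       
0  [.]  · ─ ·                            
                                         
1                           · ─ ·        
                                         
2                           ·            
                            │            
3   C                       ·            
                                         
4   B                                    
                                         
5                   · ─ ·   · ─ ·        
                                         
6   S                                    
                                         
7   · ─ ·                                
Cursor: (0,0)                            
                                         
                                         
                                         
                                         


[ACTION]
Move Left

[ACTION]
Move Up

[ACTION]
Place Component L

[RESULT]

   0 1 2 3 4 5 6 7                       
0  [L]  · ─ ·                            
                                         
1                           · ─ ·        
                                         
2                           ·            
                            │            
3   C                       ·            
                                         
4   B                                    
                                         
5                   · ─ ·   · ─ ·        
                                         
6   S                                    
                                         
7   · ─ ·                                
Cursor: (0,0)                            
                                         
                                         
                                         
                                         


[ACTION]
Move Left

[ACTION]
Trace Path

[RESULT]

   0 1 2 3 4 5 6 7                       
0  [L]  · ─ ·                            
                                         
1                           · ─ ·        
                                         
2                           ·            
                            │            
3   C                       ·            
                                         
4   B                                    
                                         
5                   · ─ ·   · ─ ·        
                                         
6   S                                    
                                         
7   · ─ ·                                
Cursor: (0,0)  Trace: L (1 nodes)        
                                         
                                         
                                         
                                         


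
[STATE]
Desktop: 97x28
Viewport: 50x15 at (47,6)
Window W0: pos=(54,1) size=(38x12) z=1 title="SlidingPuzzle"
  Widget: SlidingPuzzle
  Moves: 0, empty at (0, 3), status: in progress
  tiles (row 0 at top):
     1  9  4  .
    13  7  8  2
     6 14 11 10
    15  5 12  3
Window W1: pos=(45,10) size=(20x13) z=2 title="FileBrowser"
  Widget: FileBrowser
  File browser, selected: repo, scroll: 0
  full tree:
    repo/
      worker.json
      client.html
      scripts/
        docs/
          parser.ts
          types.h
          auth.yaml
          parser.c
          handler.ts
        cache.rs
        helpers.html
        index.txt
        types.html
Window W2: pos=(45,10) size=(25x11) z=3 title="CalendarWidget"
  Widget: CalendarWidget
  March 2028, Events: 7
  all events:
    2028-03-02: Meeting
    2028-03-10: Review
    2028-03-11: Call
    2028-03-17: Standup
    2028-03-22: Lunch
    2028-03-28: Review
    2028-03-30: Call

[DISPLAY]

       ┃├────┼────┼────┼────┤               ┃     
       ┃│ 13 │  7 │  8 │  2 │               ┃     
       ┃├────┼────┼────┼────┤               ┃     
       ┃│  6 │ 14 │ 11 │ 10 │               ┃     
━━━━━━━━━━━━━━━━━━━━━━┓┼────┤               ┃     
CalendarWidget        ┃│  3 │               ┃     
──────────────────────┨━━━━━━━━━━━━━━━━━━━━━┛     
      March 2028      ┃                           
o Tu We Th Fr Sa Su   ┃                           
      1  2*  3  4  5  ┃                           
6  7  8  9 10* 11* 12 ┃                           
3 14 15 16 17* 18 19  ┃                           
0 21 22* 23 24 25 26  ┃                           
7 28* 29 30* 31       ┃                           
━━━━━━━━━━━━━━━━━━━━━━┛                           


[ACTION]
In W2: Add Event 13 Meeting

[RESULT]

       ┃├────┼────┼────┼────┤               ┃     
       ┃│ 13 │  7 │  8 │  2 │               ┃     
       ┃├────┼────┼────┼────┤               ┃     
       ┃│  6 │ 14 │ 11 │ 10 │               ┃     
━━━━━━━━━━━━━━━━━━━━━━┓┼────┤               ┃     
CalendarWidget        ┃│  3 │               ┃     
──────────────────────┨━━━━━━━━━━━━━━━━━━━━━┛     
      March 2028      ┃                           
o Tu We Th Fr Sa Su   ┃                           
      1  2*  3  4  5  ┃                           
6  7  8  9 10* 11* 12 ┃                           
3* 14 15 16 17* 18 19 ┃                           
0 21 22* 23 24 25 26  ┃                           
7 28* 29 30* 31       ┃                           
━━━━━━━━━━━━━━━━━━━━━━┛                           


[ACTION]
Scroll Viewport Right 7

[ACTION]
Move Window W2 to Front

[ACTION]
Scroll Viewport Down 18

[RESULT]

      March 2028      ┃                           
o Tu We Th Fr Sa Su   ┃                           
      1  2*  3  4  5  ┃                           
6  7  8  9 10* 11* 12 ┃                           
3* 14 15 16 17* 18 19 ┃                           
0 21 22* 23 24 25 26  ┃                           
7 28* 29 30* 31       ┃                           
━━━━━━━━━━━━━━━━━━━━━━┛                           
                 ┃                                
━━━━━━━━━━━━━━━━━┛                                
                                                  
                                                  
                                                  
                                                  
                                                  


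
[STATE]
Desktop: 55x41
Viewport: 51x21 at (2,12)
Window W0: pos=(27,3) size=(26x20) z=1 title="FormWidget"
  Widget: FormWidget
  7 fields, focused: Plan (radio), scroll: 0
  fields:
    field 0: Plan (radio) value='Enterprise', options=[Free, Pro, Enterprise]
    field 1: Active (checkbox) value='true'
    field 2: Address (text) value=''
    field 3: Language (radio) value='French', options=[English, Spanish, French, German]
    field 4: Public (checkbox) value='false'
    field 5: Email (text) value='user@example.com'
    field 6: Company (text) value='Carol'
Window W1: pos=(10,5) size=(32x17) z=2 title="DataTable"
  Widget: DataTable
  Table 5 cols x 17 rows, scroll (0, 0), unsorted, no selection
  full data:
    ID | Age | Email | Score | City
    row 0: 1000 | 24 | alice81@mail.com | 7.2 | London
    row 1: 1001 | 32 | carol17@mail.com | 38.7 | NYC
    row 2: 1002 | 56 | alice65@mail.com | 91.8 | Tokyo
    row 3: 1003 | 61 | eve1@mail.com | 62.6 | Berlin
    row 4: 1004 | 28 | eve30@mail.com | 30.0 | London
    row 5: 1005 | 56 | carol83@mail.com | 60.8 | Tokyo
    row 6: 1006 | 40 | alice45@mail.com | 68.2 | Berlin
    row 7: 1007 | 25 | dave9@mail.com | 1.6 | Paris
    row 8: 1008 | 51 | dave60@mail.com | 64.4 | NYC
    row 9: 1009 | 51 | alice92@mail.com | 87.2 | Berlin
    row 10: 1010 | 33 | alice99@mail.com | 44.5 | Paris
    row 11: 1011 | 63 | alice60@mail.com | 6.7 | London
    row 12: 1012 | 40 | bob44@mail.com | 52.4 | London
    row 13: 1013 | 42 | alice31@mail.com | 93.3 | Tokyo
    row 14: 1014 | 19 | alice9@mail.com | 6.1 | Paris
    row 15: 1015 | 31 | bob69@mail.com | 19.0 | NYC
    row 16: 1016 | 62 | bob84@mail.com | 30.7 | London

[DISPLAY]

        ┃1002│56 │alice65@mail.com│91.8┃[Carol   ]┃
        ┃1003│61 │eve1@mail.com   │62.6┃          ┃
        ┃1004│28 │eve30@mail.com  │30.0┃          ┃
        ┃1005│56 │carol83@mail.com│60.8┃          ┃
        ┃1006│40 │alice45@mail.com│68.2┃          ┃
        ┃1007│25 │dave9@mail.com  │1.6 ┃          ┃
        ┃1008│51 │dave60@mail.com │64.4┃          ┃
        ┃1009│51 │alice92@mail.com│87.2┃          ┃
        ┃1010│33 │alice99@mail.com│44.5┃          ┃
        ┗━━━━━━━━━━━━━━━━━━━━━━━━━━━━━━┛          ┃
                         ┗━━━━━━━━━━━━━━━━━━━━━━━━┛
                                                   
                                                   
                                                   
                                                   
                                                   
                                                   
                                                   
                                                   
                                                   
                                                   


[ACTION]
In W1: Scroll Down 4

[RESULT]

        ┃1006│40 │alice45@mail.com│68.2┃[Carol   ]┃
        ┃1007│25 │dave9@mail.com  │1.6 ┃          ┃
        ┃1008│51 │dave60@mail.com │64.4┃          ┃
        ┃1009│51 │alice92@mail.com│87.2┃          ┃
        ┃1010│33 │alice99@mail.com│44.5┃          ┃
        ┃1011│63 │alice60@mail.com│6.7 ┃          ┃
        ┃1012│40 │bob44@mail.com  │52.4┃          ┃
        ┃1013│42 │alice31@mail.com│93.3┃          ┃
        ┃1014│19 │alice9@mail.com │6.1 ┃          ┃
        ┗━━━━━━━━━━━━━━━━━━━━━━━━━━━━━━┛          ┃
                         ┗━━━━━━━━━━━━━━━━━━━━━━━━┛
                                                   
                                                   
                                                   
                                                   
                                                   
                                                   
                                                   
                                                   
                                                   
                                                   


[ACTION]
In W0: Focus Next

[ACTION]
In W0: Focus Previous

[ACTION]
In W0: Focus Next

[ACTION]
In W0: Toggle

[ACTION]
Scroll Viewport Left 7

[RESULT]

          ┃1006│40 │alice45@mail.com│68.2┃[Carol   
          ┃1007│25 │dave9@mail.com  │1.6 ┃         
          ┃1008│51 │dave60@mail.com │64.4┃         
          ┃1009│51 │alice92@mail.com│87.2┃         
          ┃1010│33 │alice99@mail.com│44.5┃         
          ┃1011│63 │alice60@mail.com│6.7 ┃         
          ┃1012│40 │bob44@mail.com  │52.4┃         
          ┃1013│42 │alice31@mail.com│93.3┃         
          ┃1014│19 │alice9@mail.com │6.1 ┃         
          ┗━━━━━━━━━━━━━━━━━━━━━━━━━━━━━━┛         
                           ┗━━━━━━━━━━━━━━━━━━━━━━━
                                                   
                                                   
                                                   
                                                   
                                                   
                                                   
                                                   
                                                   
                                                   
                                                   


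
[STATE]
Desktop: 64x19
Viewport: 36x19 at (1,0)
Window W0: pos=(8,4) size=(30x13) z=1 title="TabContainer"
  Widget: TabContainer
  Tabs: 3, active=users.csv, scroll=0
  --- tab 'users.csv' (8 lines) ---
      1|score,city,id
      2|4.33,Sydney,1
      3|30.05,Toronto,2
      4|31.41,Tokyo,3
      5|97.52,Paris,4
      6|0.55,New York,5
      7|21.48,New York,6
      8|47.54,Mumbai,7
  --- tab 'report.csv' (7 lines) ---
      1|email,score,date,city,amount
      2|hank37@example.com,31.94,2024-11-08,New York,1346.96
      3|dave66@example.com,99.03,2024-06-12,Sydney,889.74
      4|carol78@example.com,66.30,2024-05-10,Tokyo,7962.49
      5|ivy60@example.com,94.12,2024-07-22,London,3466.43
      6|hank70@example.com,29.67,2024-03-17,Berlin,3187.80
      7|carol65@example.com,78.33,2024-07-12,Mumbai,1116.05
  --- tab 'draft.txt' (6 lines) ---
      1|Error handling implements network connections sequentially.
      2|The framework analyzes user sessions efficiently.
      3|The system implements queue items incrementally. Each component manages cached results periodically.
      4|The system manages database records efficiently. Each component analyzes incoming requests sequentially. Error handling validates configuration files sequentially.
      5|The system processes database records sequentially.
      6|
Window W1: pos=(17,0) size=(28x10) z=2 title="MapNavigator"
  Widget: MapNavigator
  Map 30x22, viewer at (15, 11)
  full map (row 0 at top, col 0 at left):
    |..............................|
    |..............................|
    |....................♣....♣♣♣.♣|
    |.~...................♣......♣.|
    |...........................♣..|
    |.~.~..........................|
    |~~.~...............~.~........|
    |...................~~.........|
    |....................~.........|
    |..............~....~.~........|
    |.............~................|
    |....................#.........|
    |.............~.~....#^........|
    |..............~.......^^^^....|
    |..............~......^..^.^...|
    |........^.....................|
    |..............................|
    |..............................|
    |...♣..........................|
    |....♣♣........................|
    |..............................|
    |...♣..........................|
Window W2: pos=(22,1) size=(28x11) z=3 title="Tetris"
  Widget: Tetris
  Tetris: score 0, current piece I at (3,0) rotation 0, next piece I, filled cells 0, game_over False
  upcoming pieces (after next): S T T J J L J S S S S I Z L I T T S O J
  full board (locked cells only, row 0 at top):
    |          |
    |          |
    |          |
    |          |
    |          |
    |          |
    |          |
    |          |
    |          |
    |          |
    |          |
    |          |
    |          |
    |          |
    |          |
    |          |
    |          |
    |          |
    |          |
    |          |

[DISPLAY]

                ┏━━━━━━━━━━━━━━━━━━━
                ┃ Map┏━━━━━━━━━━━━━━
                ┠────┃ Tetris       
                ┃....┠──────────────
       ┏━━━━━━━━┃....┃          │Nex
       ┃ TabCont┃....┃          │███
       ┠────────┃....┃          │   
       ┃[users.c┃....┃          │   
       ┃────────┃....┃          │   
       ┃score,ci┗━━━━┃          │   
       ┃4.33,Sydney,1┃          │Sco
       ┃30.05,Toronto┗━━━━━━━━━━━━━━
       ┃31.41,Tokyo,3               
       ┃97.52,Paris,4               
       ┃0.55,New York,5             
       ┃21.48,New York,6            
       ┗━━━━━━━━━━━━━━━━━━━━━━━━━━━━
                                    
                                    


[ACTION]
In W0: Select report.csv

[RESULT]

                ┏━━━━━━━━━━━━━━━━━━━
                ┃ Map┏━━━━━━━━━━━━━━
                ┠────┃ Tetris       
                ┃....┠──────────────
       ┏━━━━━━━━┃....┃          │Nex
       ┃ TabCont┃....┃          │███
       ┠────────┃....┃          │   
       ┃ users.c┃....┃          │   
       ┃────────┃....┃          │   
       ┃email,sc┗━━━━┃          │   
       ┃hank37@exampl┃          │Sco
       ┃dave66@exampl┗━━━━━━━━━━━━━━
       ┃carol78@example.com,66.30,20
       ┃ivy60@example.com,94.12,2024
       ┃hank70@example.com,29.67,202
       ┃carol65@example.com,78.33,20
       ┗━━━━━━━━━━━━━━━━━━━━━━━━━━━━
                                    
                                    


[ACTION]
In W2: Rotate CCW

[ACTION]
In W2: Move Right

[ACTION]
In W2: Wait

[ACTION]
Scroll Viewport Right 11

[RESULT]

     ┏━━━━━━━━━━━━━━━━━━━━━━━━━━┓   
     ┃ Map┏━━━━━━━━━━━━━━━━━━━━━━━━━
     ┠────┃ Tetris                  
     ┃....┠─────────────────────────
━━━━━┃....┃          │Next:         
bCont┃....┃          │████          
─────┃....┃          │              
ers.c┃....┃          │              
─────┃....┃          │              
il,sc┗━━━━┃          │              
k37@exampl┃          │Score:        
e66@exampl┗━━━━━━━━━━━━━━━━━━━━━━━━━
ol78@example.com,66.30,20┃          
60@example.com,94.12,2024┃          
k70@example.com,29.67,202┃          
ol65@example.com,78.33,20┃          
━━━━━━━━━━━━━━━━━━━━━━━━━┛          
                                    
                                    


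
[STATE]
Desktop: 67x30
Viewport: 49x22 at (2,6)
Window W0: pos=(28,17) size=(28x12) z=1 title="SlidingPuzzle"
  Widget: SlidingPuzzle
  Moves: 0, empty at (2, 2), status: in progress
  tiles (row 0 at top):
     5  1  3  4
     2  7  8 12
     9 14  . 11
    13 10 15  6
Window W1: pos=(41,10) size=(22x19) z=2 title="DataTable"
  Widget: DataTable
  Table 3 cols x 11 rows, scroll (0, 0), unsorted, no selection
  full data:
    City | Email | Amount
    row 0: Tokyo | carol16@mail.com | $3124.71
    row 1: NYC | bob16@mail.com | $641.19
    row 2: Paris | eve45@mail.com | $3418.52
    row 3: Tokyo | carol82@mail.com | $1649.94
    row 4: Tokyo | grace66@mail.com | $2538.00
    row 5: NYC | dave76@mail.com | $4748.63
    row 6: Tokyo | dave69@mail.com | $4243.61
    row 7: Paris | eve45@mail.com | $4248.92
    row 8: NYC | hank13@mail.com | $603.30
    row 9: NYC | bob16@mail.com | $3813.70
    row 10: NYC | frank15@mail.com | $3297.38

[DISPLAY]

                                                 
                                                 
                                                 
                                                 
                                       ┏━━━━━━━━━
                                       ┃ DataTabl
                                       ┠─────────
                                       ┃City │Ema
                                       ┃─────┼───
                                       ┃Tokyo│car
                                       ┃NYC  │bob
                          ┏━━━━━━━━━━━━┃Paris│eve
                          ┃ SlidingPuzz┃Tokyo│car
                          ┠────────────┃Tokyo│gra
                          ┃┌────┬────┬─┃NYC  │dav
                          ┃│  5 │  1 │ ┃Tokyo│dav
                          ┃├────┼────┼─┃Paris│eve
                          ┃│  2 │  7 │ ┃NYC  │han
                          ┃├────┼────┼─┃NYC  │bob
                          ┃│  9 │ 14 │ ┃NYC  │fra
                          ┃├────┼────┼─┃         
                          ┃│ 13 │ 10 │ ┃         


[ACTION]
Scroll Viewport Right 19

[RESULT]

                                                 
                                                 
                                                 
                                                 
                       ┏━━━━━━━━━━━━━━━━━━━━┓    
                       ┃ DataTable          ┃    
                       ┠────────────────────┨    
                       ┃City │Email         ┃    
                       ┃─────┼──────────────┃    
                       ┃Tokyo│carol16@mail.c┃    
                       ┃NYC  │bob16@mail.com┃    
          ┏━━━━━━━━━━━━┃Paris│eve45@mail.com┃    
          ┃ SlidingPuzz┃Tokyo│carol82@mail.c┃    
          ┠────────────┃Tokyo│grace66@mail.c┃    
          ┃┌────┬────┬─┃NYC  │dave76@mail.co┃    
          ┃│  5 │  1 │ ┃Tokyo│dave69@mail.co┃    
          ┃├────┼────┼─┃Paris│eve45@mail.com┃    
          ┃│  2 │  7 │ ┃NYC  │hank13@mail.co┃    
          ┃├────┼────┼─┃NYC  │bob16@mail.com┃    
          ┃│  9 │ 14 │ ┃NYC  │frank15@mail.c┃    
          ┃├────┼────┼─┃                    ┃    
          ┃│ 13 │ 10 │ ┃                    ┃    


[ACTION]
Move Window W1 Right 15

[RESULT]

                                                 
                                                 
                                                 
                                                 
                           ┏━━━━━━━━━━━━━━━━━━━━┓
                           ┃ DataTable          ┃
                           ┠────────────────────┨
                           ┃City │Email         ┃
                           ┃─────┼──────────────┃
                           ┃Tokyo│carol16@mail.c┃
                           ┃NYC  │bob16@mail.com┃
          ┏━━━━━━━━━━━━━━━━┃Paris│eve45@mail.com┃
          ┃ SlidingPuzzle  ┃Tokyo│carol82@mail.c┃
          ┠────────────────┃Tokyo│grace66@mail.c┃
          ┃┌────┬────┬────┬┃NYC  │dave76@mail.co┃
          ┃│  5 │  1 │  3 │┃Tokyo│dave69@mail.co┃
          ┃├────┼────┼────┼┃Paris│eve45@mail.com┃
          ┃│  2 │  7 │  8 │┃NYC  │hank13@mail.co┃
          ┃├────┼────┼────┼┃NYC  │bob16@mail.com┃
          ┃│  9 │ 14 │    │┃NYC  │frank15@mail.c┃
          ┃├────┼────┼────┼┃                    ┃
          ┃│ 13 │ 10 │ 15 │┃                    ┃


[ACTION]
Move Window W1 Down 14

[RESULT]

                                                 
                                                 
                                                 
                                                 
                                                 
                           ┏━━━━━━━━━━━━━━━━━━━━┓
                           ┃ DataTable          ┃
                           ┠────────────────────┨
                           ┃City │Email         ┃
                           ┃─────┼──────────────┃
                           ┃Tokyo│carol16@mail.c┃
          ┏━━━━━━━━━━━━━━━━┃NYC  │bob16@mail.com┃
          ┃ SlidingPuzzle  ┃Paris│eve45@mail.com┃
          ┠────────────────┃Tokyo│carol82@mail.c┃
          ┃┌────┬────┬────┬┃Tokyo│grace66@mail.c┃
          ┃│  5 │  1 │  3 │┃NYC  │dave76@mail.co┃
          ┃├────┼────┼────┼┃Tokyo│dave69@mail.co┃
          ┃│  2 │  7 │  8 │┃Paris│eve45@mail.com┃
          ┃├────┼────┼────┼┃NYC  │hank13@mail.co┃
          ┃│  9 │ 14 │    │┃NYC  │bob16@mail.com┃
          ┃├────┼────┼────┼┃NYC  │frank15@mail.c┃
          ┃│ 13 │ 10 │ 15 │┃                    ┃


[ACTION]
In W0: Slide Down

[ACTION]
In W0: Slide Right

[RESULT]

                                                 
                                                 
                                                 
                                                 
                                                 
                           ┏━━━━━━━━━━━━━━━━━━━━┓
                           ┃ DataTable          ┃
                           ┠────────────────────┨
                           ┃City │Email         ┃
                           ┃─────┼──────────────┃
                           ┃Tokyo│carol16@mail.c┃
          ┏━━━━━━━━━━━━━━━━┃NYC  │bob16@mail.com┃
          ┃ SlidingPuzzle  ┃Paris│eve45@mail.com┃
          ┠────────────────┃Tokyo│carol82@mail.c┃
          ┃┌────┬────┬────┬┃Tokyo│grace66@mail.c┃
          ┃│  5 │  1 │  3 │┃NYC  │dave76@mail.co┃
          ┃├────┼────┼────┼┃Tokyo│dave69@mail.co┃
          ┃│  2 │    │  7 │┃Paris│eve45@mail.com┃
          ┃├────┼────┼────┼┃NYC  │hank13@mail.co┃
          ┃│  9 │ 14 │  8 │┃NYC  │bob16@mail.com┃
          ┃├────┼────┼────┼┃NYC  │frank15@mail.c┃
          ┃│ 13 │ 10 │ 15 │┃                    ┃
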